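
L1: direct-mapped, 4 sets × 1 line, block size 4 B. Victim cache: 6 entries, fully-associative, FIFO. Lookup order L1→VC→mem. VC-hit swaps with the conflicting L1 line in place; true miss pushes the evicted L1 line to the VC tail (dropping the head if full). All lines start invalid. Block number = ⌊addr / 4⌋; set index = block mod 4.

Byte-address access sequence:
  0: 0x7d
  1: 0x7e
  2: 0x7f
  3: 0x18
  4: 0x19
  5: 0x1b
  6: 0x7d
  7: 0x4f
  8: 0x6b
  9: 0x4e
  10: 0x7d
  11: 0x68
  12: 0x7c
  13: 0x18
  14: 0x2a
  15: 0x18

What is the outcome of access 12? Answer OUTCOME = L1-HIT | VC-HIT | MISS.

OUTCOME = L1-HIT

#0 0x7d→b31/s3 MISS; vc=[]
#1 0x7e→b31/s3 L1-HIT; vc=[]
#2 0x7f→b31/s3 L1-HIT; vc=[]
#3 0x18→b6/s2 MISS; vc=[]
#4 0x19→b6/s2 L1-HIT; vc=[]
#5 0x1b→b6/s2 L1-HIT; vc=[]
#6 0x7d→b31/s3 L1-HIT; vc=[]
#7 0x4f→b19/s3 MISS; vc=[31]
#8 0x6b→b26/s2 MISS; vc=[31,6]
#9 0x4e→b19/s3 L1-HIT; vc=[31,6]
#10 0x7d→b31/s3 VC-HIT; vc=[19,6]
#11 0x68→b26/s2 L1-HIT; vc=[19,6]
#12 0x7c→b31/s3 L1-HIT; vc=[19,6]
#13 0x18→b6/s2 VC-HIT; vc=[19,26]
#14 0x2a→b10/s2 MISS; vc=[19,26,6]
#15 0x18→b6/s2 VC-HIT; vc=[19,26,10]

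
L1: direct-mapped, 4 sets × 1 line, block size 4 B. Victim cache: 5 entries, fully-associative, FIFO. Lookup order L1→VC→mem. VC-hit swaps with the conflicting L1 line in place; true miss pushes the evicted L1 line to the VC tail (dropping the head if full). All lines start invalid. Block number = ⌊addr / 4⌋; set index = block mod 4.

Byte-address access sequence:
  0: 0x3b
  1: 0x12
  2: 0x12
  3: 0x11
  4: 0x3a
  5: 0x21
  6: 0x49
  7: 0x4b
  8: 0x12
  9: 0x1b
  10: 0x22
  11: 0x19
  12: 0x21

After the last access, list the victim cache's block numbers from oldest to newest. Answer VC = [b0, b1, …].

0: 0x3b (blk 14, set 2) → MISS  vc=[]
1: 0x12 (blk 4, set 0) → MISS  vc=[]
2: 0x12 (blk 4, set 0) → L1-HIT  vc=[]
3: 0x11 (blk 4, set 0) → L1-HIT  vc=[]
4: 0x3a (blk 14, set 2) → L1-HIT  vc=[]
5: 0x21 (blk 8, set 0) → MISS  vc=[4]
6: 0x49 (blk 18, set 2) → MISS  vc=[4, 14]
7: 0x4b (blk 18, set 2) → L1-HIT  vc=[4, 14]
8: 0x12 (blk 4, set 0) → VC-HIT  vc=[8, 14]
9: 0x1b (blk 6, set 2) → MISS  vc=[8, 14, 18]
10: 0x22 (blk 8, set 0) → VC-HIT  vc=[4, 14, 18]
11: 0x19 (blk 6, set 2) → L1-HIT  vc=[4, 14, 18]
12: 0x21 (blk 8, set 0) → L1-HIT  vc=[4, 14, 18]

VC = [4, 14, 18]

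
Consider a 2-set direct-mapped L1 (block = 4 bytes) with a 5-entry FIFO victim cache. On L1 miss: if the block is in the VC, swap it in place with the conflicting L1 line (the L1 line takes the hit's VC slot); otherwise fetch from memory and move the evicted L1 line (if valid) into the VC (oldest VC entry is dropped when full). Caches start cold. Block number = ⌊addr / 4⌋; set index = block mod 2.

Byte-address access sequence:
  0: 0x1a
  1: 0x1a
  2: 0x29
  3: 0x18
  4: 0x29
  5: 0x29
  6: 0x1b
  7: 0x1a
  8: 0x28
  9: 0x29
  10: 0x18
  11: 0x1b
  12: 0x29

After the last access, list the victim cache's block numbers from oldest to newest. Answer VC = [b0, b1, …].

VC = [6]

#0 0x1a→b6/s0 MISS; vc=[]
#1 0x1a→b6/s0 L1-HIT; vc=[]
#2 0x29→b10/s0 MISS; vc=[6]
#3 0x18→b6/s0 VC-HIT; vc=[10]
#4 0x29→b10/s0 VC-HIT; vc=[6]
#5 0x29→b10/s0 L1-HIT; vc=[6]
#6 0x1b→b6/s0 VC-HIT; vc=[10]
#7 0x1a→b6/s0 L1-HIT; vc=[10]
#8 0x28→b10/s0 VC-HIT; vc=[6]
#9 0x29→b10/s0 L1-HIT; vc=[6]
#10 0x18→b6/s0 VC-HIT; vc=[10]
#11 0x1b→b6/s0 L1-HIT; vc=[10]
#12 0x29→b10/s0 VC-HIT; vc=[6]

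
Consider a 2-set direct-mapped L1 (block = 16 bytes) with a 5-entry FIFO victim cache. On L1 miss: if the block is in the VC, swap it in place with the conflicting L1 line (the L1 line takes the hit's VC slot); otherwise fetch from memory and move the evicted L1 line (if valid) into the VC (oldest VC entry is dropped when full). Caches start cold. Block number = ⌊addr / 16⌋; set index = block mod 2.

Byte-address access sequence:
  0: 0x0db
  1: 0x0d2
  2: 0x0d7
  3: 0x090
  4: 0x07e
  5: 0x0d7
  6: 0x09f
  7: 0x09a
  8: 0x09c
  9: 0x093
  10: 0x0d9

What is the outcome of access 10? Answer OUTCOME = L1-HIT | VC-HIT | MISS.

OUTCOME = VC-HIT

0: 0xdb (blk 13, set 1) → MISS  vc=[]
1: 0xd2 (blk 13, set 1) → L1-HIT  vc=[]
2: 0xd7 (blk 13, set 1) → L1-HIT  vc=[]
3: 0x90 (blk 9, set 1) → MISS  vc=[13]
4: 0x7e (blk 7, set 1) → MISS  vc=[13, 9]
5: 0xd7 (blk 13, set 1) → VC-HIT  vc=[7, 9]
6: 0x9f (blk 9, set 1) → VC-HIT  vc=[7, 13]
7: 0x9a (blk 9, set 1) → L1-HIT  vc=[7, 13]
8: 0x9c (blk 9, set 1) → L1-HIT  vc=[7, 13]
9: 0x93 (blk 9, set 1) → L1-HIT  vc=[7, 13]
10: 0xd9 (blk 13, set 1) → VC-HIT  vc=[7, 9]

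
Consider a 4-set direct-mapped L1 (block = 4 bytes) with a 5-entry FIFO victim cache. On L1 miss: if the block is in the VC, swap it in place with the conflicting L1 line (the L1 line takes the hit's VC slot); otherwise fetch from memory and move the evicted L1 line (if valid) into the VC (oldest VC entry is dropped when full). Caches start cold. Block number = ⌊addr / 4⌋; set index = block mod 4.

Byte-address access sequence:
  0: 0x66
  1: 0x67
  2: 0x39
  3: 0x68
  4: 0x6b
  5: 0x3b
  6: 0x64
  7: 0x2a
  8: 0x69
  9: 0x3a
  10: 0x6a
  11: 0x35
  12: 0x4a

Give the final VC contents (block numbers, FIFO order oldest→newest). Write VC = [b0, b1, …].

VC = [10, 14, 25, 26]

  [0] addr=0x66 blk=25 s=1: MISS | VC []
  [1] addr=0x67 blk=25 s=1: L1-HIT | VC []
  [2] addr=0x39 blk=14 s=2: MISS | VC []
  [3] addr=0x68 blk=26 s=2: MISS | VC [14]
  [4] addr=0x6b blk=26 s=2: L1-HIT | VC [14]
  [5] addr=0x3b blk=14 s=2: VC-HIT | VC [26]
  [6] addr=0x64 blk=25 s=1: L1-HIT | VC [26]
  [7] addr=0x2a blk=10 s=2: MISS | VC [26, 14]
  [8] addr=0x69 blk=26 s=2: VC-HIT | VC [10, 14]
  [9] addr=0x3a blk=14 s=2: VC-HIT | VC [10, 26]
  [10] addr=0x6a blk=26 s=2: VC-HIT | VC [10, 14]
  [11] addr=0x35 blk=13 s=1: MISS | VC [10, 14, 25]
  [12] addr=0x4a blk=18 s=2: MISS | VC [10, 14, 25, 26]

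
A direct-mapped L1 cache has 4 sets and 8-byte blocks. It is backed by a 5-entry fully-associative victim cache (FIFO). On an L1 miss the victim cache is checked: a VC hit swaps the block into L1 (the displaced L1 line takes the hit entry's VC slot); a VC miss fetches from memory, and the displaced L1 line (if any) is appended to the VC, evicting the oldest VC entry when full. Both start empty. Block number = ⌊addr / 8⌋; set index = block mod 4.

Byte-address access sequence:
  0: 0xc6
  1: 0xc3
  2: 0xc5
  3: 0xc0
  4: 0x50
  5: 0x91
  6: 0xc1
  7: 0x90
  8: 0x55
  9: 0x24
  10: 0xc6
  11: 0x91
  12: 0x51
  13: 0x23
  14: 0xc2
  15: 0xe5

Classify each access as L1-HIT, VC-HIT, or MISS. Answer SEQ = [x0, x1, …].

#0 0xc6→b24/s0 MISS; vc=[]
#1 0xc3→b24/s0 L1-HIT; vc=[]
#2 0xc5→b24/s0 L1-HIT; vc=[]
#3 0xc0→b24/s0 L1-HIT; vc=[]
#4 0x50→b10/s2 MISS; vc=[]
#5 0x91→b18/s2 MISS; vc=[10]
#6 0xc1→b24/s0 L1-HIT; vc=[10]
#7 0x90→b18/s2 L1-HIT; vc=[10]
#8 0x55→b10/s2 VC-HIT; vc=[18]
#9 0x24→b4/s0 MISS; vc=[18,24]
#10 0xc6→b24/s0 VC-HIT; vc=[18,4]
#11 0x91→b18/s2 VC-HIT; vc=[10,4]
#12 0x51→b10/s2 VC-HIT; vc=[18,4]
#13 0x23→b4/s0 VC-HIT; vc=[18,24]
#14 0xc2→b24/s0 VC-HIT; vc=[18,4]
#15 0xe5→b28/s0 MISS; vc=[18,4,24]

SEQ = [MISS, L1-HIT, L1-HIT, L1-HIT, MISS, MISS, L1-HIT, L1-HIT, VC-HIT, MISS, VC-HIT, VC-HIT, VC-HIT, VC-HIT, VC-HIT, MISS]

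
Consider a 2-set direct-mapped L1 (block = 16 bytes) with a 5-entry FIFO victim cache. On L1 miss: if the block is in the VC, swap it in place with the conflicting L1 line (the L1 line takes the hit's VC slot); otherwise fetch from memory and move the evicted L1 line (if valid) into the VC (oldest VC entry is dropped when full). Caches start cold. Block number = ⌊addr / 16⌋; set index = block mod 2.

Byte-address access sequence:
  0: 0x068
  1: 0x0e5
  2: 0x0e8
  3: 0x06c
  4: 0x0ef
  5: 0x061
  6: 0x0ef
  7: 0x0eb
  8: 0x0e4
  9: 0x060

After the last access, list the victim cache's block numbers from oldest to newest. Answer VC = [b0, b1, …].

VC = [14]

#0 0x68→b6/s0 MISS; vc=[]
#1 0xe5→b14/s0 MISS; vc=[6]
#2 0xe8→b14/s0 L1-HIT; vc=[6]
#3 0x6c→b6/s0 VC-HIT; vc=[14]
#4 0xef→b14/s0 VC-HIT; vc=[6]
#5 0x61→b6/s0 VC-HIT; vc=[14]
#6 0xef→b14/s0 VC-HIT; vc=[6]
#7 0xeb→b14/s0 L1-HIT; vc=[6]
#8 0xe4→b14/s0 L1-HIT; vc=[6]
#9 0x60→b6/s0 VC-HIT; vc=[14]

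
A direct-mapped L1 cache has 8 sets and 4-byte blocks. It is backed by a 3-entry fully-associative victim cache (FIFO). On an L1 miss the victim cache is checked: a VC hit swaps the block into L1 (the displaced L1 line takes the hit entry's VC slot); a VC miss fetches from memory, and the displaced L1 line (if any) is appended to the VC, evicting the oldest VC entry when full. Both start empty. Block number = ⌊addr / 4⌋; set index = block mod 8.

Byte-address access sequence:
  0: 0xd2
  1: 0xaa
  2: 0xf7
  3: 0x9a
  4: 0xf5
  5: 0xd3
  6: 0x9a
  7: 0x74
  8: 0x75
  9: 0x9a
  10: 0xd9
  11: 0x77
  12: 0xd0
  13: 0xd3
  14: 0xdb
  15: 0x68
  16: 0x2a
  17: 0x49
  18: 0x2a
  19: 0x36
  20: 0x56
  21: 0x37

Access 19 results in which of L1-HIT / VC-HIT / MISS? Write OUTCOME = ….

#0 0xd2→b52/s4 MISS; vc=[]
#1 0xaa→b42/s2 MISS; vc=[]
#2 0xf7→b61/s5 MISS; vc=[]
#3 0x9a→b38/s6 MISS; vc=[]
#4 0xf5→b61/s5 L1-HIT; vc=[]
#5 0xd3→b52/s4 L1-HIT; vc=[]
#6 0x9a→b38/s6 L1-HIT; vc=[]
#7 0x74→b29/s5 MISS; vc=[61]
#8 0x75→b29/s5 L1-HIT; vc=[61]
#9 0x9a→b38/s6 L1-HIT; vc=[61]
#10 0xd9→b54/s6 MISS; vc=[61,38]
#11 0x77→b29/s5 L1-HIT; vc=[61,38]
#12 0xd0→b52/s4 L1-HIT; vc=[61,38]
#13 0xd3→b52/s4 L1-HIT; vc=[61,38]
#14 0xdb→b54/s6 L1-HIT; vc=[61,38]
#15 0x68→b26/s2 MISS; vc=[61,38,42]
#16 0x2a→b10/s2 MISS; vc=[38,42,26]
#17 0x49→b18/s2 MISS; vc=[42,26,10]
#18 0x2a→b10/s2 VC-HIT; vc=[42,26,18]
#19 0x36→b13/s5 MISS; vc=[26,18,29]
#20 0x56→b21/s5 MISS; vc=[18,29,13]
#21 0x37→b13/s5 VC-HIT; vc=[18,29,21]

OUTCOME = MISS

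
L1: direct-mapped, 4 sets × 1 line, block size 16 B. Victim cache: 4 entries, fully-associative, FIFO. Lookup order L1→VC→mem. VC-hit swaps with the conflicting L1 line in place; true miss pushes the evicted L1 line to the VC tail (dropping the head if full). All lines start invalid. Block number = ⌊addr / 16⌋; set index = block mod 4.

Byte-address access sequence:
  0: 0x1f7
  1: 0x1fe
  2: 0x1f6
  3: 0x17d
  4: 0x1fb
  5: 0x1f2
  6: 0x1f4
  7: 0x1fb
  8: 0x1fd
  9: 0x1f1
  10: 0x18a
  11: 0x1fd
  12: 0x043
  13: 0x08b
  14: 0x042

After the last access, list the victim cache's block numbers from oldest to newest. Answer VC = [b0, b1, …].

  [0] addr=0x1f7 blk=31 s=3: MISS | VC []
  [1] addr=0x1fe blk=31 s=3: L1-HIT | VC []
  [2] addr=0x1f6 blk=31 s=3: L1-HIT | VC []
  [3] addr=0x17d blk=23 s=3: MISS | VC [31]
  [4] addr=0x1fb blk=31 s=3: VC-HIT | VC [23]
  [5] addr=0x1f2 blk=31 s=3: L1-HIT | VC [23]
  [6] addr=0x1f4 blk=31 s=3: L1-HIT | VC [23]
  [7] addr=0x1fb blk=31 s=3: L1-HIT | VC [23]
  [8] addr=0x1fd blk=31 s=3: L1-HIT | VC [23]
  [9] addr=0x1f1 blk=31 s=3: L1-HIT | VC [23]
  [10] addr=0x18a blk=24 s=0: MISS | VC [23]
  [11] addr=0x1fd blk=31 s=3: L1-HIT | VC [23]
  [12] addr=0x43 blk=4 s=0: MISS | VC [23, 24]
  [13] addr=0x8b blk=8 s=0: MISS | VC [23, 24, 4]
  [14] addr=0x42 blk=4 s=0: VC-HIT | VC [23, 24, 8]

VC = [23, 24, 8]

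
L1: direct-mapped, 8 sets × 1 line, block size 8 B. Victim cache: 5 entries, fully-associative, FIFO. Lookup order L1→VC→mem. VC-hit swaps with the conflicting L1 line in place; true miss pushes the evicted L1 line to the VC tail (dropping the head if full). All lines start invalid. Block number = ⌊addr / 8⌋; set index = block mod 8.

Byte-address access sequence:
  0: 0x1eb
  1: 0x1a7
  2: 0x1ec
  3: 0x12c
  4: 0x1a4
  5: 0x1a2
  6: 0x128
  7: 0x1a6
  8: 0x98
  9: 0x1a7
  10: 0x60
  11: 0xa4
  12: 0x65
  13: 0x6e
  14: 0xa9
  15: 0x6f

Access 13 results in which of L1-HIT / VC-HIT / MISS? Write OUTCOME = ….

OUTCOME = MISS

  [0] addr=0x1eb blk=61 s=5: MISS | VC []
  [1] addr=0x1a7 blk=52 s=4: MISS | VC []
  [2] addr=0x1ec blk=61 s=5: L1-HIT | VC []
  [3] addr=0x12c blk=37 s=5: MISS | VC [61]
  [4] addr=0x1a4 blk=52 s=4: L1-HIT | VC [61]
  [5] addr=0x1a2 blk=52 s=4: L1-HIT | VC [61]
  [6] addr=0x128 blk=37 s=5: L1-HIT | VC [61]
  [7] addr=0x1a6 blk=52 s=4: L1-HIT | VC [61]
  [8] addr=0x98 blk=19 s=3: MISS | VC [61]
  [9] addr=0x1a7 blk=52 s=4: L1-HIT | VC [61]
  [10] addr=0x60 blk=12 s=4: MISS | VC [61, 52]
  [11] addr=0xa4 blk=20 s=4: MISS | VC [61, 52, 12]
  [12] addr=0x65 blk=12 s=4: VC-HIT | VC [61, 52, 20]
  [13] addr=0x6e blk=13 s=5: MISS | VC [61, 52, 20, 37]
  [14] addr=0xa9 blk=21 s=5: MISS | VC [61, 52, 20, 37, 13]
  [15] addr=0x6f blk=13 s=5: VC-HIT | VC [61, 52, 20, 37, 21]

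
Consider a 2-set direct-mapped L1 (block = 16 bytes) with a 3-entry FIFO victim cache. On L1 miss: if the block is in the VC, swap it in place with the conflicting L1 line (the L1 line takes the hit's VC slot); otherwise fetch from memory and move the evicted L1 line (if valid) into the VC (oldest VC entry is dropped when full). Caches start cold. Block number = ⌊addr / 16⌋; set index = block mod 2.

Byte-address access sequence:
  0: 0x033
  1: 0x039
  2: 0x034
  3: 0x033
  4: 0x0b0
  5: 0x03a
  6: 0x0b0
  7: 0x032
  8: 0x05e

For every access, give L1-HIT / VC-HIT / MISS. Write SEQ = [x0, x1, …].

SEQ = [MISS, L1-HIT, L1-HIT, L1-HIT, MISS, VC-HIT, VC-HIT, VC-HIT, MISS]

  [0] addr=0x33 blk=3 s=1: MISS | VC []
  [1] addr=0x39 blk=3 s=1: L1-HIT | VC []
  [2] addr=0x34 blk=3 s=1: L1-HIT | VC []
  [3] addr=0x33 blk=3 s=1: L1-HIT | VC []
  [4] addr=0xb0 blk=11 s=1: MISS | VC [3]
  [5] addr=0x3a blk=3 s=1: VC-HIT | VC [11]
  [6] addr=0xb0 blk=11 s=1: VC-HIT | VC [3]
  [7] addr=0x32 blk=3 s=1: VC-HIT | VC [11]
  [8] addr=0x5e blk=5 s=1: MISS | VC [11, 3]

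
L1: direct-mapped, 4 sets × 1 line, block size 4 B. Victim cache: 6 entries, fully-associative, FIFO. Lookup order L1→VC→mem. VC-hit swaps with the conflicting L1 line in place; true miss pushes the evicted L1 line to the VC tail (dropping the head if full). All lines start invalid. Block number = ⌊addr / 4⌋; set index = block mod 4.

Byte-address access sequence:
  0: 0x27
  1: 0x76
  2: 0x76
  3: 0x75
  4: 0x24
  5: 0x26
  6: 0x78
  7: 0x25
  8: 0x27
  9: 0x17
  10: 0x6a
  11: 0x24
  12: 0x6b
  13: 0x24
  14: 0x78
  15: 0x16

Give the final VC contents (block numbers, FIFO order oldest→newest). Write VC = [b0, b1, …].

0: 0x27 (blk 9, set 1) → MISS  vc=[]
1: 0x76 (blk 29, set 1) → MISS  vc=[9]
2: 0x76 (blk 29, set 1) → L1-HIT  vc=[9]
3: 0x75 (blk 29, set 1) → L1-HIT  vc=[9]
4: 0x24 (blk 9, set 1) → VC-HIT  vc=[29]
5: 0x26 (blk 9, set 1) → L1-HIT  vc=[29]
6: 0x78 (blk 30, set 2) → MISS  vc=[29]
7: 0x25 (blk 9, set 1) → L1-HIT  vc=[29]
8: 0x27 (blk 9, set 1) → L1-HIT  vc=[29]
9: 0x17 (blk 5, set 1) → MISS  vc=[29, 9]
10: 0x6a (blk 26, set 2) → MISS  vc=[29, 9, 30]
11: 0x24 (blk 9, set 1) → VC-HIT  vc=[29, 5, 30]
12: 0x6b (blk 26, set 2) → L1-HIT  vc=[29, 5, 30]
13: 0x24 (blk 9, set 1) → L1-HIT  vc=[29, 5, 30]
14: 0x78 (blk 30, set 2) → VC-HIT  vc=[29, 5, 26]
15: 0x16 (blk 5, set 1) → VC-HIT  vc=[29, 9, 26]

VC = [29, 9, 26]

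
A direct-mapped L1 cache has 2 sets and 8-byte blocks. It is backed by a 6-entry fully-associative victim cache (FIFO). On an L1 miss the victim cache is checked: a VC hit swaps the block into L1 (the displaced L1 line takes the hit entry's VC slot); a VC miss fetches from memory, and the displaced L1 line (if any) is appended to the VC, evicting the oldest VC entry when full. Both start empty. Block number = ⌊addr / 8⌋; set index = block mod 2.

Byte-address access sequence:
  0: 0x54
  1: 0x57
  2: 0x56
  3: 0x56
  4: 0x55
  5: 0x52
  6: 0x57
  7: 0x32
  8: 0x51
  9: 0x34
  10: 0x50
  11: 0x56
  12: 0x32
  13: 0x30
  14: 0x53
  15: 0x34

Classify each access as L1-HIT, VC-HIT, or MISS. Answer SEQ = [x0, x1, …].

SEQ = [MISS, L1-HIT, L1-HIT, L1-HIT, L1-HIT, L1-HIT, L1-HIT, MISS, VC-HIT, VC-HIT, VC-HIT, L1-HIT, VC-HIT, L1-HIT, VC-HIT, VC-HIT]

  [0] addr=0x54 blk=10 s=0: MISS | VC []
  [1] addr=0x57 blk=10 s=0: L1-HIT | VC []
  [2] addr=0x56 blk=10 s=0: L1-HIT | VC []
  [3] addr=0x56 blk=10 s=0: L1-HIT | VC []
  [4] addr=0x55 blk=10 s=0: L1-HIT | VC []
  [5] addr=0x52 blk=10 s=0: L1-HIT | VC []
  [6] addr=0x57 blk=10 s=0: L1-HIT | VC []
  [7] addr=0x32 blk=6 s=0: MISS | VC [10]
  [8] addr=0x51 blk=10 s=0: VC-HIT | VC [6]
  [9] addr=0x34 blk=6 s=0: VC-HIT | VC [10]
  [10] addr=0x50 blk=10 s=0: VC-HIT | VC [6]
  [11] addr=0x56 blk=10 s=0: L1-HIT | VC [6]
  [12] addr=0x32 blk=6 s=0: VC-HIT | VC [10]
  [13] addr=0x30 blk=6 s=0: L1-HIT | VC [10]
  [14] addr=0x53 blk=10 s=0: VC-HIT | VC [6]
  [15] addr=0x34 blk=6 s=0: VC-HIT | VC [10]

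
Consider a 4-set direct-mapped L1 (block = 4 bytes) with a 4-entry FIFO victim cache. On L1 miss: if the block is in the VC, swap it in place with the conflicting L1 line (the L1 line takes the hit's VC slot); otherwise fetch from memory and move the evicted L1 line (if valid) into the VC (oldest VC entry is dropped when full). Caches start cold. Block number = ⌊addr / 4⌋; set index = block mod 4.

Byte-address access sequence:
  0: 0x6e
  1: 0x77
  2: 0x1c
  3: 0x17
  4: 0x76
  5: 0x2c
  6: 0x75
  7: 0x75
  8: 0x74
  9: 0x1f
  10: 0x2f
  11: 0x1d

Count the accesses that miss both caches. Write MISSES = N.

MISSES = 5

0: 0x6e (blk 27, set 3) → MISS  vc=[]
1: 0x77 (blk 29, set 1) → MISS  vc=[]
2: 0x1c (blk 7, set 3) → MISS  vc=[27]
3: 0x17 (blk 5, set 1) → MISS  vc=[27, 29]
4: 0x76 (blk 29, set 1) → VC-HIT  vc=[27, 5]
5: 0x2c (blk 11, set 3) → MISS  vc=[27, 5, 7]
6: 0x75 (blk 29, set 1) → L1-HIT  vc=[27, 5, 7]
7: 0x75 (blk 29, set 1) → L1-HIT  vc=[27, 5, 7]
8: 0x74 (blk 29, set 1) → L1-HIT  vc=[27, 5, 7]
9: 0x1f (blk 7, set 3) → VC-HIT  vc=[27, 5, 11]
10: 0x2f (blk 11, set 3) → VC-HIT  vc=[27, 5, 7]
11: 0x1d (blk 7, set 3) → VC-HIT  vc=[27, 5, 11]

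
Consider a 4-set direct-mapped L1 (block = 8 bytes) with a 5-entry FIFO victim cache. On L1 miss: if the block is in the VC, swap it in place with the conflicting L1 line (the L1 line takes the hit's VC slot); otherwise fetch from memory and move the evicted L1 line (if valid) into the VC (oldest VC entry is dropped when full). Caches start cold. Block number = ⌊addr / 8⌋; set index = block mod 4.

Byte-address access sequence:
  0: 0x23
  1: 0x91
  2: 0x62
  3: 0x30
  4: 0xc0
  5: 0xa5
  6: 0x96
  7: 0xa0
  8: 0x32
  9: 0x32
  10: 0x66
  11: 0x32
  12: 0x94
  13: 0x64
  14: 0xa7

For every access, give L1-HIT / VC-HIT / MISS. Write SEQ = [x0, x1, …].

  [0] addr=0x23 blk=4 s=0: MISS | VC []
  [1] addr=0x91 blk=18 s=2: MISS | VC []
  [2] addr=0x62 blk=12 s=0: MISS | VC [4]
  [3] addr=0x30 blk=6 s=2: MISS | VC [4, 18]
  [4] addr=0xc0 blk=24 s=0: MISS | VC [4, 18, 12]
  [5] addr=0xa5 blk=20 s=0: MISS | VC [4, 18, 12, 24]
  [6] addr=0x96 blk=18 s=2: VC-HIT | VC [4, 6, 12, 24]
  [7] addr=0xa0 blk=20 s=0: L1-HIT | VC [4, 6, 12, 24]
  [8] addr=0x32 blk=6 s=2: VC-HIT | VC [4, 18, 12, 24]
  [9] addr=0x32 blk=6 s=2: L1-HIT | VC [4, 18, 12, 24]
  [10] addr=0x66 blk=12 s=0: VC-HIT | VC [4, 18, 20, 24]
  [11] addr=0x32 blk=6 s=2: L1-HIT | VC [4, 18, 20, 24]
  [12] addr=0x94 blk=18 s=2: VC-HIT | VC [4, 6, 20, 24]
  [13] addr=0x64 blk=12 s=0: L1-HIT | VC [4, 6, 20, 24]
  [14] addr=0xa7 blk=20 s=0: VC-HIT | VC [4, 6, 12, 24]

SEQ = [MISS, MISS, MISS, MISS, MISS, MISS, VC-HIT, L1-HIT, VC-HIT, L1-HIT, VC-HIT, L1-HIT, VC-HIT, L1-HIT, VC-HIT]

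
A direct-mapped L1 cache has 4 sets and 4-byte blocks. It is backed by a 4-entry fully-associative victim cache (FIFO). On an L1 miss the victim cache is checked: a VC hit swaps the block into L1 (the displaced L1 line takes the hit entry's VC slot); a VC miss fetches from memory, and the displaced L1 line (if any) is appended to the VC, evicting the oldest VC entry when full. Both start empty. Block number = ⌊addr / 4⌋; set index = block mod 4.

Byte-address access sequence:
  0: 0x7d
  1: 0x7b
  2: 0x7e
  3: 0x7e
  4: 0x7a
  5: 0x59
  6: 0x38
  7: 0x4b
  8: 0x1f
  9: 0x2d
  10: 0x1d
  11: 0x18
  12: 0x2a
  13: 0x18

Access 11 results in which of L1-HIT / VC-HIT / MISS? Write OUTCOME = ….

0: 0x7d (blk 31, set 3) → MISS  vc=[]
1: 0x7b (blk 30, set 2) → MISS  vc=[]
2: 0x7e (blk 31, set 3) → L1-HIT  vc=[]
3: 0x7e (blk 31, set 3) → L1-HIT  vc=[]
4: 0x7a (blk 30, set 2) → L1-HIT  vc=[]
5: 0x59 (blk 22, set 2) → MISS  vc=[30]
6: 0x38 (blk 14, set 2) → MISS  vc=[30, 22]
7: 0x4b (blk 18, set 2) → MISS  vc=[30, 22, 14]
8: 0x1f (blk 7, set 3) → MISS  vc=[30, 22, 14, 31]
9: 0x2d (blk 11, set 3) → MISS  vc=[22, 14, 31, 7]
10: 0x1d (blk 7, set 3) → VC-HIT  vc=[22, 14, 31, 11]
11: 0x18 (blk 6, set 2) → MISS  vc=[14, 31, 11, 18]
12: 0x2a (blk 10, set 2) → MISS  vc=[31, 11, 18, 6]
13: 0x18 (blk 6, set 2) → VC-HIT  vc=[31, 11, 18, 10]

OUTCOME = MISS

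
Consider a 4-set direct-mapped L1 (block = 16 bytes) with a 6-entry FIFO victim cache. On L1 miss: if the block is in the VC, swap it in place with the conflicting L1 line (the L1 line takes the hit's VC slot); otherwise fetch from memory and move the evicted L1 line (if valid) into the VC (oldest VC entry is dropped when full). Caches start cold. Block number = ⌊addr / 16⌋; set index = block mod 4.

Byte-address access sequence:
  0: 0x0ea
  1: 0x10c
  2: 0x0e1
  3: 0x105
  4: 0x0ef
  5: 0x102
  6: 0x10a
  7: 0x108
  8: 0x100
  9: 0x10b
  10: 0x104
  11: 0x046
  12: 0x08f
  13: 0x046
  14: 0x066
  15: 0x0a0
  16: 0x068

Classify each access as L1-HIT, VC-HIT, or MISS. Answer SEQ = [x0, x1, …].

SEQ = [MISS, MISS, L1-HIT, L1-HIT, L1-HIT, L1-HIT, L1-HIT, L1-HIT, L1-HIT, L1-HIT, L1-HIT, MISS, MISS, VC-HIT, MISS, MISS, VC-HIT]

#0 0xea→b14/s2 MISS; vc=[]
#1 0x10c→b16/s0 MISS; vc=[]
#2 0xe1→b14/s2 L1-HIT; vc=[]
#3 0x105→b16/s0 L1-HIT; vc=[]
#4 0xef→b14/s2 L1-HIT; vc=[]
#5 0x102→b16/s0 L1-HIT; vc=[]
#6 0x10a→b16/s0 L1-HIT; vc=[]
#7 0x108→b16/s0 L1-HIT; vc=[]
#8 0x100→b16/s0 L1-HIT; vc=[]
#9 0x10b→b16/s0 L1-HIT; vc=[]
#10 0x104→b16/s0 L1-HIT; vc=[]
#11 0x46→b4/s0 MISS; vc=[16]
#12 0x8f→b8/s0 MISS; vc=[16,4]
#13 0x46→b4/s0 VC-HIT; vc=[16,8]
#14 0x66→b6/s2 MISS; vc=[16,8,14]
#15 0xa0→b10/s2 MISS; vc=[16,8,14,6]
#16 0x68→b6/s2 VC-HIT; vc=[16,8,14,10]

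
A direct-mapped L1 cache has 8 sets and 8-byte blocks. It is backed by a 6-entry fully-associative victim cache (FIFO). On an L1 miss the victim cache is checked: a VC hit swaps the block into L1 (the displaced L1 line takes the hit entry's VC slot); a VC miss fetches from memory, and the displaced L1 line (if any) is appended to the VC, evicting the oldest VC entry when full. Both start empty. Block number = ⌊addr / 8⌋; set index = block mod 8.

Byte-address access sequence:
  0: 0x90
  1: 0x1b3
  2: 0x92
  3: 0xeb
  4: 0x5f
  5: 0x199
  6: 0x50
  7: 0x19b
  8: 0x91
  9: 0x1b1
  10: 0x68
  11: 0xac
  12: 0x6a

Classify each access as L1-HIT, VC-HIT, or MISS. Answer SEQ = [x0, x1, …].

  [0] addr=0x90 blk=18 s=2: MISS | VC []
  [1] addr=0x1b3 blk=54 s=6: MISS | VC []
  [2] addr=0x92 blk=18 s=2: L1-HIT | VC []
  [3] addr=0xeb blk=29 s=5: MISS | VC []
  [4] addr=0x5f blk=11 s=3: MISS | VC []
  [5] addr=0x199 blk=51 s=3: MISS | VC [11]
  [6] addr=0x50 blk=10 s=2: MISS | VC [11, 18]
  [7] addr=0x19b blk=51 s=3: L1-HIT | VC [11, 18]
  [8] addr=0x91 blk=18 s=2: VC-HIT | VC [11, 10]
  [9] addr=0x1b1 blk=54 s=6: L1-HIT | VC [11, 10]
  [10] addr=0x68 blk=13 s=5: MISS | VC [11, 10, 29]
  [11] addr=0xac blk=21 s=5: MISS | VC [11, 10, 29, 13]
  [12] addr=0x6a blk=13 s=5: VC-HIT | VC [11, 10, 29, 21]

SEQ = [MISS, MISS, L1-HIT, MISS, MISS, MISS, MISS, L1-HIT, VC-HIT, L1-HIT, MISS, MISS, VC-HIT]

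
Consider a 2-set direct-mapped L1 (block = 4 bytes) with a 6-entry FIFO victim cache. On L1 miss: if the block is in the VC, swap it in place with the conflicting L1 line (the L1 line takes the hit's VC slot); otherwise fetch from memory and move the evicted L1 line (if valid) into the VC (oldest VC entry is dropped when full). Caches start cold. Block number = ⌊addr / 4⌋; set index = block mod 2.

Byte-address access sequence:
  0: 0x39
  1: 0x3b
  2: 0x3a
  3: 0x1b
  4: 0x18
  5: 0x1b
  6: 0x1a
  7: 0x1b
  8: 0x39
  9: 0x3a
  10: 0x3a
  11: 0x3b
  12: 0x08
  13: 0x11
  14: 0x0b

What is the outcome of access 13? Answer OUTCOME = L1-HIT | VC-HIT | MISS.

  [0] addr=0x39 blk=14 s=0: MISS | VC []
  [1] addr=0x3b blk=14 s=0: L1-HIT | VC []
  [2] addr=0x3a blk=14 s=0: L1-HIT | VC []
  [3] addr=0x1b blk=6 s=0: MISS | VC [14]
  [4] addr=0x18 blk=6 s=0: L1-HIT | VC [14]
  [5] addr=0x1b blk=6 s=0: L1-HIT | VC [14]
  [6] addr=0x1a blk=6 s=0: L1-HIT | VC [14]
  [7] addr=0x1b blk=6 s=0: L1-HIT | VC [14]
  [8] addr=0x39 blk=14 s=0: VC-HIT | VC [6]
  [9] addr=0x3a blk=14 s=0: L1-HIT | VC [6]
  [10] addr=0x3a blk=14 s=0: L1-HIT | VC [6]
  [11] addr=0x3b blk=14 s=0: L1-HIT | VC [6]
  [12] addr=0x8 blk=2 s=0: MISS | VC [6, 14]
  [13] addr=0x11 blk=4 s=0: MISS | VC [6, 14, 2]
  [14] addr=0xb blk=2 s=0: VC-HIT | VC [6, 14, 4]

OUTCOME = MISS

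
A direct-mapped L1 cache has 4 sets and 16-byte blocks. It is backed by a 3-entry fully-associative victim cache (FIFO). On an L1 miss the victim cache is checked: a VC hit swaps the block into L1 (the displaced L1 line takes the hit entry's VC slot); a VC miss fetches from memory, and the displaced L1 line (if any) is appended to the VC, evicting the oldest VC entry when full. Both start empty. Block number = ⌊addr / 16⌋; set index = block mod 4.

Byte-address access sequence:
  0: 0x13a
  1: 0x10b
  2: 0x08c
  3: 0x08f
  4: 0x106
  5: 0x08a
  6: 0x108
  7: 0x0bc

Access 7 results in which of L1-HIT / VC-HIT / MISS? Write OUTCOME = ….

0: 0x13a (blk 19, set 3) → MISS  vc=[]
1: 0x10b (blk 16, set 0) → MISS  vc=[]
2: 0x8c (blk 8, set 0) → MISS  vc=[16]
3: 0x8f (blk 8, set 0) → L1-HIT  vc=[16]
4: 0x106 (blk 16, set 0) → VC-HIT  vc=[8]
5: 0x8a (blk 8, set 0) → VC-HIT  vc=[16]
6: 0x108 (blk 16, set 0) → VC-HIT  vc=[8]
7: 0xbc (blk 11, set 3) → MISS  vc=[8, 19]

OUTCOME = MISS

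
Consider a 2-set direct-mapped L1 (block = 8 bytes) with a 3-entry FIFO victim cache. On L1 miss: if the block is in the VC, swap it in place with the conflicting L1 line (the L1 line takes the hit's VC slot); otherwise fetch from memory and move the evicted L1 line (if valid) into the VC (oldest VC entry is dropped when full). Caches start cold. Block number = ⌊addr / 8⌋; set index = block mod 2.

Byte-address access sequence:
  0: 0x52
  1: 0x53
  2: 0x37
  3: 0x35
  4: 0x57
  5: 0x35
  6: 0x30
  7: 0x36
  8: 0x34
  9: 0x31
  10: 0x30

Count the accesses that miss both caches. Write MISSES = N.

#0 0x52→b10/s0 MISS; vc=[]
#1 0x53→b10/s0 L1-HIT; vc=[]
#2 0x37→b6/s0 MISS; vc=[10]
#3 0x35→b6/s0 L1-HIT; vc=[10]
#4 0x57→b10/s0 VC-HIT; vc=[6]
#5 0x35→b6/s0 VC-HIT; vc=[10]
#6 0x30→b6/s0 L1-HIT; vc=[10]
#7 0x36→b6/s0 L1-HIT; vc=[10]
#8 0x34→b6/s0 L1-HIT; vc=[10]
#9 0x31→b6/s0 L1-HIT; vc=[10]
#10 0x30→b6/s0 L1-HIT; vc=[10]

MISSES = 2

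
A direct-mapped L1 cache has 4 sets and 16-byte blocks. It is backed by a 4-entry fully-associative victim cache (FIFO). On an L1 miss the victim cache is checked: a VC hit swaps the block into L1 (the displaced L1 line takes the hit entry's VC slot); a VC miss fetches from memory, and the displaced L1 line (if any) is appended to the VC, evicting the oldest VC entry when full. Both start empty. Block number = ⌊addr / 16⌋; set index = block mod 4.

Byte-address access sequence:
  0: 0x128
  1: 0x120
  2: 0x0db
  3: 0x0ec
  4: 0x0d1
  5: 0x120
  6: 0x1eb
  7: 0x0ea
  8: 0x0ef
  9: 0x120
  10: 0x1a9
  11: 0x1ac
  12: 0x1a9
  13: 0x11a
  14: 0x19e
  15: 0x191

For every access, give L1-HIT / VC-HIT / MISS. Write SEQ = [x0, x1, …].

0: 0x128 (blk 18, set 2) → MISS  vc=[]
1: 0x120 (blk 18, set 2) → L1-HIT  vc=[]
2: 0xdb (blk 13, set 1) → MISS  vc=[]
3: 0xec (blk 14, set 2) → MISS  vc=[18]
4: 0xd1 (blk 13, set 1) → L1-HIT  vc=[18]
5: 0x120 (blk 18, set 2) → VC-HIT  vc=[14]
6: 0x1eb (blk 30, set 2) → MISS  vc=[14, 18]
7: 0xea (blk 14, set 2) → VC-HIT  vc=[30, 18]
8: 0xef (blk 14, set 2) → L1-HIT  vc=[30, 18]
9: 0x120 (blk 18, set 2) → VC-HIT  vc=[30, 14]
10: 0x1a9 (blk 26, set 2) → MISS  vc=[30, 14, 18]
11: 0x1ac (blk 26, set 2) → L1-HIT  vc=[30, 14, 18]
12: 0x1a9 (blk 26, set 2) → L1-HIT  vc=[30, 14, 18]
13: 0x11a (blk 17, set 1) → MISS  vc=[30, 14, 18, 13]
14: 0x19e (blk 25, set 1) → MISS  vc=[14, 18, 13, 17]
15: 0x191 (blk 25, set 1) → L1-HIT  vc=[14, 18, 13, 17]

SEQ = [MISS, L1-HIT, MISS, MISS, L1-HIT, VC-HIT, MISS, VC-HIT, L1-HIT, VC-HIT, MISS, L1-HIT, L1-HIT, MISS, MISS, L1-HIT]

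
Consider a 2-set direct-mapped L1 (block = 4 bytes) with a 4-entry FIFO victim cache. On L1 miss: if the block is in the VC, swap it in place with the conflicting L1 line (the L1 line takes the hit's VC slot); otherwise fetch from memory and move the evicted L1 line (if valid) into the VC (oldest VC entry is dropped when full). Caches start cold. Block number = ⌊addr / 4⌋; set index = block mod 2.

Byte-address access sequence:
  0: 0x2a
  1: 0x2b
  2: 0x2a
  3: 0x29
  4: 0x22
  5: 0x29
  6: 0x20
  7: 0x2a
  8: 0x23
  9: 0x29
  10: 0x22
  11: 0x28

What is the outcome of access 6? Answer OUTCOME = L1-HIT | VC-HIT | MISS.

OUTCOME = VC-HIT

  [0] addr=0x2a blk=10 s=0: MISS | VC []
  [1] addr=0x2b blk=10 s=0: L1-HIT | VC []
  [2] addr=0x2a blk=10 s=0: L1-HIT | VC []
  [3] addr=0x29 blk=10 s=0: L1-HIT | VC []
  [4] addr=0x22 blk=8 s=0: MISS | VC [10]
  [5] addr=0x29 blk=10 s=0: VC-HIT | VC [8]
  [6] addr=0x20 blk=8 s=0: VC-HIT | VC [10]
  [7] addr=0x2a blk=10 s=0: VC-HIT | VC [8]
  [8] addr=0x23 blk=8 s=0: VC-HIT | VC [10]
  [9] addr=0x29 blk=10 s=0: VC-HIT | VC [8]
  [10] addr=0x22 blk=8 s=0: VC-HIT | VC [10]
  [11] addr=0x28 blk=10 s=0: VC-HIT | VC [8]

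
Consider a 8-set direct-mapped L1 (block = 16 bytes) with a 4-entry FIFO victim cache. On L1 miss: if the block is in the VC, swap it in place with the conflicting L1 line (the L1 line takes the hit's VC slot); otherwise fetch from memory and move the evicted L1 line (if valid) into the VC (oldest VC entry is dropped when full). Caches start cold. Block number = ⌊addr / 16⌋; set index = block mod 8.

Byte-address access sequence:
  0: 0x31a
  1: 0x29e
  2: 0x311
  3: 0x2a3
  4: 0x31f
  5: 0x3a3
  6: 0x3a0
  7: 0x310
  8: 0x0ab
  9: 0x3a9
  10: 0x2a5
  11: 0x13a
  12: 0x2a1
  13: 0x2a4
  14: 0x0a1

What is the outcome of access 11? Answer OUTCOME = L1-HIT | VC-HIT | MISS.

  [0] addr=0x31a blk=49 s=1: MISS | VC []
  [1] addr=0x29e blk=41 s=1: MISS | VC [49]
  [2] addr=0x311 blk=49 s=1: VC-HIT | VC [41]
  [3] addr=0x2a3 blk=42 s=2: MISS | VC [41]
  [4] addr=0x31f blk=49 s=1: L1-HIT | VC [41]
  [5] addr=0x3a3 blk=58 s=2: MISS | VC [41, 42]
  [6] addr=0x3a0 blk=58 s=2: L1-HIT | VC [41, 42]
  [7] addr=0x310 blk=49 s=1: L1-HIT | VC [41, 42]
  [8] addr=0xab blk=10 s=2: MISS | VC [41, 42, 58]
  [9] addr=0x3a9 blk=58 s=2: VC-HIT | VC [41, 42, 10]
  [10] addr=0x2a5 blk=42 s=2: VC-HIT | VC [41, 58, 10]
  [11] addr=0x13a blk=19 s=3: MISS | VC [41, 58, 10]
  [12] addr=0x2a1 blk=42 s=2: L1-HIT | VC [41, 58, 10]
  [13] addr=0x2a4 blk=42 s=2: L1-HIT | VC [41, 58, 10]
  [14] addr=0xa1 blk=10 s=2: VC-HIT | VC [41, 58, 42]

OUTCOME = MISS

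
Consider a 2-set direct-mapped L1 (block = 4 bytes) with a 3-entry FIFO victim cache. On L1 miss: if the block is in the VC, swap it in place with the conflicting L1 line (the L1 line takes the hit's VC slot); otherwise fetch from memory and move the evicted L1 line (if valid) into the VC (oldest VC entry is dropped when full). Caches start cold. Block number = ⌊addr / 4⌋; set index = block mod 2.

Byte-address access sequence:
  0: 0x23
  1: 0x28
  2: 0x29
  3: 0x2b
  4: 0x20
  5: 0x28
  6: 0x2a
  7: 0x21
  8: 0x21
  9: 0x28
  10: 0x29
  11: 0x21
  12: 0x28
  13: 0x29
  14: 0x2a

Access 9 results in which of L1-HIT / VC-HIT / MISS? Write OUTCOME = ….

OUTCOME = VC-HIT

  [0] addr=0x23 blk=8 s=0: MISS | VC []
  [1] addr=0x28 blk=10 s=0: MISS | VC [8]
  [2] addr=0x29 blk=10 s=0: L1-HIT | VC [8]
  [3] addr=0x2b blk=10 s=0: L1-HIT | VC [8]
  [4] addr=0x20 blk=8 s=0: VC-HIT | VC [10]
  [5] addr=0x28 blk=10 s=0: VC-HIT | VC [8]
  [6] addr=0x2a blk=10 s=0: L1-HIT | VC [8]
  [7] addr=0x21 blk=8 s=0: VC-HIT | VC [10]
  [8] addr=0x21 blk=8 s=0: L1-HIT | VC [10]
  [9] addr=0x28 blk=10 s=0: VC-HIT | VC [8]
  [10] addr=0x29 blk=10 s=0: L1-HIT | VC [8]
  [11] addr=0x21 blk=8 s=0: VC-HIT | VC [10]
  [12] addr=0x28 blk=10 s=0: VC-HIT | VC [8]
  [13] addr=0x29 blk=10 s=0: L1-HIT | VC [8]
  [14] addr=0x2a blk=10 s=0: L1-HIT | VC [8]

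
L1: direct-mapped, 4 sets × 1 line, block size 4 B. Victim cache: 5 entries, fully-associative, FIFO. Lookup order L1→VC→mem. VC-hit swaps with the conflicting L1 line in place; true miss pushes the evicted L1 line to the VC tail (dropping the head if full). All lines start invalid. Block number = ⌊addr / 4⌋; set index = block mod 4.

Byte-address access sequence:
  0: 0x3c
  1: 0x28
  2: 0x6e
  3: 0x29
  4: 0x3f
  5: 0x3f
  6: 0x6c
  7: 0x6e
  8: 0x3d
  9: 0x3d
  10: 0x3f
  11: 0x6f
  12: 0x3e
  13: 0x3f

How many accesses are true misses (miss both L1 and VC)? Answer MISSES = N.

MISSES = 3

#0 0x3c→b15/s3 MISS; vc=[]
#1 0x28→b10/s2 MISS; vc=[]
#2 0x6e→b27/s3 MISS; vc=[15]
#3 0x29→b10/s2 L1-HIT; vc=[15]
#4 0x3f→b15/s3 VC-HIT; vc=[27]
#5 0x3f→b15/s3 L1-HIT; vc=[27]
#6 0x6c→b27/s3 VC-HIT; vc=[15]
#7 0x6e→b27/s3 L1-HIT; vc=[15]
#8 0x3d→b15/s3 VC-HIT; vc=[27]
#9 0x3d→b15/s3 L1-HIT; vc=[27]
#10 0x3f→b15/s3 L1-HIT; vc=[27]
#11 0x6f→b27/s3 VC-HIT; vc=[15]
#12 0x3e→b15/s3 VC-HIT; vc=[27]
#13 0x3f→b15/s3 L1-HIT; vc=[27]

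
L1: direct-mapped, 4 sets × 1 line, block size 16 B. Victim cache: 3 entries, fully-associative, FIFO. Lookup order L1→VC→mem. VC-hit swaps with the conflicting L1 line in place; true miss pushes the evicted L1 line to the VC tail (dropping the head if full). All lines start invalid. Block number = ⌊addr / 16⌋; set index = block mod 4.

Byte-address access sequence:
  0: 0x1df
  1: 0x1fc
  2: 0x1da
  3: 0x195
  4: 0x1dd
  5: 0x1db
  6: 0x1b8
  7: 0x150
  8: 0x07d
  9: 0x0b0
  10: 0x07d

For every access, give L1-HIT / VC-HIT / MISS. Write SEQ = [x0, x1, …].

SEQ = [MISS, MISS, L1-HIT, MISS, VC-HIT, L1-HIT, MISS, MISS, MISS, MISS, VC-HIT]

  [0] addr=0x1df blk=29 s=1: MISS | VC []
  [1] addr=0x1fc blk=31 s=3: MISS | VC []
  [2] addr=0x1da blk=29 s=1: L1-HIT | VC []
  [3] addr=0x195 blk=25 s=1: MISS | VC [29]
  [4] addr=0x1dd blk=29 s=1: VC-HIT | VC [25]
  [5] addr=0x1db blk=29 s=1: L1-HIT | VC [25]
  [6] addr=0x1b8 blk=27 s=3: MISS | VC [25, 31]
  [7] addr=0x150 blk=21 s=1: MISS | VC [25, 31, 29]
  [8] addr=0x7d blk=7 s=3: MISS | VC [31, 29, 27]
  [9] addr=0xb0 blk=11 s=3: MISS | VC [29, 27, 7]
  [10] addr=0x7d blk=7 s=3: VC-HIT | VC [29, 27, 11]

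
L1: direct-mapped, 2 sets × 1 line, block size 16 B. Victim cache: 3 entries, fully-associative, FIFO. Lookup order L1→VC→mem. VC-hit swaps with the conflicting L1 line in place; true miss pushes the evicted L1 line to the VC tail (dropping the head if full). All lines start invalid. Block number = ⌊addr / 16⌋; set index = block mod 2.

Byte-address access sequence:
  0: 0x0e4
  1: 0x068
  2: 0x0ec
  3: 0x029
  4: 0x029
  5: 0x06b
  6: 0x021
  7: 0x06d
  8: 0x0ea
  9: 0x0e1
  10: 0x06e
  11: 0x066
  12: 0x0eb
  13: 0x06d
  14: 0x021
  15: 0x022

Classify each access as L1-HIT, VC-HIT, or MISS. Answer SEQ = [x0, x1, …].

SEQ = [MISS, MISS, VC-HIT, MISS, L1-HIT, VC-HIT, VC-HIT, VC-HIT, VC-HIT, L1-HIT, VC-HIT, L1-HIT, VC-HIT, VC-HIT, VC-HIT, L1-HIT]

  [0] addr=0xe4 blk=14 s=0: MISS | VC []
  [1] addr=0x68 blk=6 s=0: MISS | VC [14]
  [2] addr=0xec blk=14 s=0: VC-HIT | VC [6]
  [3] addr=0x29 blk=2 s=0: MISS | VC [6, 14]
  [4] addr=0x29 blk=2 s=0: L1-HIT | VC [6, 14]
  [5] addr=0x6b blk=6 s=0: VC-HIT | VC [2, 14]
  [6] addr=0x21 blk=2 s=0: VC-HIT | VC [6, 14]
  [7] addr=0x6d blk=6 s=0: VC-HIT | VC [2, 14]
  [8] addr=0xea blk=14 s=0: VC-HIT | VC [2, 6]
  [9] addr=0xe1 blk=14 s=0: L1-HIT | VC [2, 6]
  [10] addr=0x6e blk=6 s=0: VC-HIT | VC [2, 14]
  [11] addr=0x66 blk=6 s=0: L1-HIT | VC [2, 14]
  [12] addr=0xeb blk=14 s=0: VC-HIT | VC [2, 6]
  [13] addr=0x6d blk=6 s=0: VC-HIT | VC [2, 14]
  [14] addr=0x21 blk=2 s=0: VC-HIT | VC [6, 14]
  [15] addr=0x22 blk=2 s=0: L1-HIT | VC [6, 14]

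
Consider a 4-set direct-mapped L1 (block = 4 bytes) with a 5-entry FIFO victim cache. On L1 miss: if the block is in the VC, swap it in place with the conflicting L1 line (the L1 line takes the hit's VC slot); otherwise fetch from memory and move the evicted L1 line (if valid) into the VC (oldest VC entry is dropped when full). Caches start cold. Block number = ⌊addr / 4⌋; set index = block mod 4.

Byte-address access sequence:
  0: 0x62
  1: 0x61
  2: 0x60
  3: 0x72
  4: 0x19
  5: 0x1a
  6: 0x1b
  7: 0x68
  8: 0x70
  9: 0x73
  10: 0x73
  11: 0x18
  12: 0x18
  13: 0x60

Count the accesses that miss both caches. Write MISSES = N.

MISSES = 4

#0 0x62→b24/s0 MISS; vc=[]
#1 0x61→b24/s0 L1-HIT; vc=[]
#2 0x60→b24/s0 L1-HIT; vc=[]
#3 0x72→b28/s0 MISS; vc=[24]
#4 0x19→b6/s2 MISS; vc=[24]
#5 0x1a→b6/s2 L1-HIT; vc=[24]
#6 0x1b→b6/s2 L1-HIT; vc=[24]
#7 0x68→b26/s2 MISS; vc=[24,6]
#8 0x70→b28/s0 L1-HIT; vc=[24,6]
#9 0x73→b28/s0 L1-HIT; vc=[24,6]
#10 0x73→b28/s0 L1-HIT; vc=[24,6]
#11 0x18→b6/s2 VC-HIT; vc=[24,26]
#12 0x18→b6/s2 L1-HIT; vc=[24,26]
#13 0x60→b24/s0 VC-HIT; vc=[28,26]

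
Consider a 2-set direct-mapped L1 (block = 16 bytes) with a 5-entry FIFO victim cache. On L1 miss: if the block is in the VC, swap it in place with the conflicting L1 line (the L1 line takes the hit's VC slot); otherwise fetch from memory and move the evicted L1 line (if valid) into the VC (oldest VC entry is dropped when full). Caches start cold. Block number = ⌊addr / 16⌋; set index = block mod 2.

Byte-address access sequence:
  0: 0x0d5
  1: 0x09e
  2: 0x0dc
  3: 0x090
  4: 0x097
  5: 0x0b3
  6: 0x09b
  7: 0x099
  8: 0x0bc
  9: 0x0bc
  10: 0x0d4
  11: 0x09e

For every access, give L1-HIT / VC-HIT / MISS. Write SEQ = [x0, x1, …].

SEQ = [MISS, MISS, VC-HIT, VC-HIT, L1-HIT, MISS, VC-HIT, L1-HIT, VC-HIT, L1-HIT, VC-HIT, VC-HIT]

0: 0xd5 (blk 13, set 1) → MISS  vc=[]
1: 0x9e (blk 9, set 1) → MISS  vc=[13]
2: 0xdc (blk 13, set 1) → VC-HIT  vc=[9]
3: 0x90 (blk 9, set 1) → VC-HIT  vc=[13]
4: 0x97 (blk 9, set 1) → L1-HIT  vc=[13]
5: 0xb3 (blk 11, set 1) → MISS  vc=[13, 9]
6: 0x9b (blk 9, set 1) → VC-HIT  vc=[13, 11]
7: 0x99 (blk 9, set 1) → L1-HIT  vc=[13, 11]
8: 0xbc (blk 11, set 1) → VC-HIT  vc=[13, 9]
9: 0xbc (blk 11, set 1) → L1-HIT  vc=[13, 9]
10: 0xd4 (blk 13, set 1) → VC-HIT  vc=[11, 9]
11: 0x9e (blk 9, set 1) → VC-HIT  vc=[11, 13]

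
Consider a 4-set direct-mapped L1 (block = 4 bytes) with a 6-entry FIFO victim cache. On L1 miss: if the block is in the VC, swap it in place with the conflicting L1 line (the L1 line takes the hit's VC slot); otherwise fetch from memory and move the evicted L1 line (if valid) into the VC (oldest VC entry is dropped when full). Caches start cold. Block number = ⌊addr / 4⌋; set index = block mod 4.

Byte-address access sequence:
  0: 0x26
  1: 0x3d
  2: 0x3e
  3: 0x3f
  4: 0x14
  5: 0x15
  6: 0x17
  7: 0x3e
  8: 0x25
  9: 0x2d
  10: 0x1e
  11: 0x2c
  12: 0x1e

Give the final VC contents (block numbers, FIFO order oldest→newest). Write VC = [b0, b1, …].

VC = [5, 15, 11]

0: 0x26 (blk 9, set 1) → MISS  vc=[]
1: 0x3d (blk 15, set 3) → MISS  vc=[]
2: 0x3e (blk 15, set 3) → L1-HIT  vc=[]
3: 0x3f (blk 15, set 3) → L1-HIT  vc=[]
4: 0x14 (blk 5, set 1) → MISS  vc=[9]
5: 0x15 (blk 5, set 1) → L1-HIT  vc=[9]
6: 0x17 (blk 5, set 1) → L1-HIT  vc=[9]
7: 0x3e (blk 15, set 3) → L1-HIT  vc=[9]
8: 0x25 (blk 9, set 1) → VC-HIT  vc=[5]
9: 0x2d (blk 11, set 3) → MISS  vc=[5, 15]
10: 0x1e (blk 7, set 3) → MISS  vc=[5, 15, 11]
11: 0x2c (blk 11, set 3) → VC-HIT  vc=[5, 15, 7]
12: 0x1e (blk 7, set 3) → VC-HIT  vc=[5, 15, 11]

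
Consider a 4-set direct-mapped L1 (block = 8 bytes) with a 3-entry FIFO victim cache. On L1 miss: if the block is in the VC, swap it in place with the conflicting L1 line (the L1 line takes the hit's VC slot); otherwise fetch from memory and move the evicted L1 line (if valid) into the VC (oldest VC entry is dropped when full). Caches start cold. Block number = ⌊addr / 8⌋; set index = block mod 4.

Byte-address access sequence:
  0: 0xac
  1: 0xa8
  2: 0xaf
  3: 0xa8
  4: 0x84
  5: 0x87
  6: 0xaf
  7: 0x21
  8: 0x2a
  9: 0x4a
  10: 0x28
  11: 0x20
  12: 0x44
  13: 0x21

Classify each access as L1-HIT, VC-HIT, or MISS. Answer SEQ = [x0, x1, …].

0: 0xac (blk 21, set 1) → MISS  vc=[]
1: 0xa8 (blk 21, set 1) → L1-HIT  vc=[]
2: 0xaf (blk 21, set 1) → L1-HIT  vc=[]
3: 0xa8 (blk 21, set 1) → L1-HIT  vc=[]
4: 0x84 (blk 16, set 0) → MISS  vc=[]
5: 0x87 (blk 16, set 0) → L1-HIT  vc=[]
6: 0xaf (blk 21, set 1) → L1-HIT  vc=[]
7: 0x21 (blk 4, set 0) → MISS  vc=[16]
8: 0x2a (blk 5, set 1) → MISS  vc=[16, 21]
9: 0x4a (blk 9, set 1) → MISS  vc=[16, 21, 5]
10: 0x28 (blk 5, set 1) → VC-HIT  vc=[16, 21, 9]
11: 0x20 (blk 4, set 0) → L1-HIT  vc=[16, 21, 9]
12: 0x44 (blk 8, set 0) → MISS  vc=[21, 9, 4]
13: 0x21 (blk 4, set 0) → VC-HIT  vc=[21, 9, 8]

SEQ = [MISS, L1-HIT, L1-HIT, L1-HIT, MISS, L1-HIT, L1-HIT, MISS, MISS, MISS, VC-HIT, L1-HIT, MISS, VC-HIT]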